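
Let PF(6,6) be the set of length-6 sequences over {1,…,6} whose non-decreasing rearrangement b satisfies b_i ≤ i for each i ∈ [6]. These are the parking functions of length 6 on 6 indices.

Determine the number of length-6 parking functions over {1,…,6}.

16807

#PF = (7−6)·7^(6−1) = 1×16807 = 16807
Check (2,3,4,1,5,3) → sorted (1,2,3,3,4,5): b_i ≤ i ∀i, a PF.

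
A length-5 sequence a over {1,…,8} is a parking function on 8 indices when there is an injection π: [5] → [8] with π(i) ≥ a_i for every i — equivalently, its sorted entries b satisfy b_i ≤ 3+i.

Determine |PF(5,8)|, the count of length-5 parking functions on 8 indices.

26244

#PF = (8+1−5)·(8+1)^{5−1} = 4×6561 = 26244
Check (4,3,3,4,7) → sorted (3,3,4,4,7): b_i ≤ 3+i ∀i, a PF.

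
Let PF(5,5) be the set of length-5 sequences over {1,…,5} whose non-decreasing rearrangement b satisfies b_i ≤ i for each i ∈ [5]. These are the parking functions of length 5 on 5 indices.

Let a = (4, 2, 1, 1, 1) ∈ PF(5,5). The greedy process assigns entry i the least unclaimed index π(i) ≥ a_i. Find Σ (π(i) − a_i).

Σπ = 5·6/2 = 15 (π permutes [5]); Σa = 4+2+1+1+1 = 9; disp = 15−9 = 6.

6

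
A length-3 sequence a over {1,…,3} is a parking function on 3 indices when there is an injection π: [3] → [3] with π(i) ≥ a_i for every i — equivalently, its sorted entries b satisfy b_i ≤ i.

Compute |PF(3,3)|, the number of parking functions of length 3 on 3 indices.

16

|PF(3,3)| = (4−3)·4^(3−1) = 1 · 16 = 16 (Pollak)
E.g. (1,2,3) → sorted (1,2,3): b_i ≤ i ∀i, a PF.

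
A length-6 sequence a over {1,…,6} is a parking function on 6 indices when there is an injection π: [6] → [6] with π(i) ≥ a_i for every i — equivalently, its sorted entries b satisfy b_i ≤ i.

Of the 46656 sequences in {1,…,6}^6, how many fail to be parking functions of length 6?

|PF(6,6)| = (7−6)·7^(6−1) = 1·16807 = 16807 (Konheim–Weiss)
E.g. (6,4,5,6,2,4) → sorted (2,4,4,5,6,6): b_1=2>1, not a PF.
So 46656 − 16807 = 29849 fail.

29849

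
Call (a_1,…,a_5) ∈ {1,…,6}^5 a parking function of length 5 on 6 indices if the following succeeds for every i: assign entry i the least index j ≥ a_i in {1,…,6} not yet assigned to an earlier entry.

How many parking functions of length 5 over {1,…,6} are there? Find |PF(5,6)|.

#PF = (7−5)·7^(5−1) = 2 · 2401 = 4802
One tuple (3,6,3,2,1) → sorted (1,2,3,3,6): b_i ≤ 1+i ∀i, a PF.

4802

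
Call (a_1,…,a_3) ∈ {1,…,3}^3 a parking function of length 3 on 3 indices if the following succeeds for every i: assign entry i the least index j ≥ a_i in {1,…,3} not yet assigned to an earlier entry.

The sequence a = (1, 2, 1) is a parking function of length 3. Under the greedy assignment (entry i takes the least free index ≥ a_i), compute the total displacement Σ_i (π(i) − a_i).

2

Σπ(i) = 1+…+3 = 6; Σa = 1+2+1 = 4; disp = 6−4 = 2.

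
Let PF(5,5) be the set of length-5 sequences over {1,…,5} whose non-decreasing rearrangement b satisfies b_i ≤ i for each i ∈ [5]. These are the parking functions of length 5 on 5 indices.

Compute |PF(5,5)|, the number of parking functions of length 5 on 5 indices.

|PF| = (6−5)·6^(5−1) = 1·1296 = 1296 [KW]
E.g. (2,2,1,3,1) → sorted (1,1,2,2,3): b_i ≤ i ∀i, a PF.

1296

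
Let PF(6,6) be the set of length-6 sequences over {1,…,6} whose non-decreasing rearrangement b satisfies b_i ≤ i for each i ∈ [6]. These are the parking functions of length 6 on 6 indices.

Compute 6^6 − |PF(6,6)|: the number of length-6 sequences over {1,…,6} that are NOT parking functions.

29849

#PF = (6−6+1)·(6+1)^(6−1) = 1 · 16807 = 16807 (Konheim–Weiss)
Check (6,5,6,5,3,6) → sorted (3,5,5,6,6,6): b_1=3>1, not a PF.
Total 46656; non-PF = 46656−16807 = 29849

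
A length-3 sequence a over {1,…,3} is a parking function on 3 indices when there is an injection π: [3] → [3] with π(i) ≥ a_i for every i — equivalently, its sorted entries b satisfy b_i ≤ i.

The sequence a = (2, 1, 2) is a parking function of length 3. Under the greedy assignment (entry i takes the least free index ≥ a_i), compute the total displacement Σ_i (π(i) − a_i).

1

Σπ(i) = 1+…+3 = 6; Σa = 2+1+2 = 5; disp = 6−5 = 1.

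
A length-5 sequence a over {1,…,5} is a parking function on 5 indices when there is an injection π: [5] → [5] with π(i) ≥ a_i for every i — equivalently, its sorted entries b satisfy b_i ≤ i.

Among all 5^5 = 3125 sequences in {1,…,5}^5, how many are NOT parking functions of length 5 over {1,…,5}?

#PF = 1·6^4 = 1×1296 = 1296
Example (5,3,5,5,4) → sorted (3,4,5,5,5): b_1=3>1, not a PF.
So 3125 − 1296 = 1829 fail.

1829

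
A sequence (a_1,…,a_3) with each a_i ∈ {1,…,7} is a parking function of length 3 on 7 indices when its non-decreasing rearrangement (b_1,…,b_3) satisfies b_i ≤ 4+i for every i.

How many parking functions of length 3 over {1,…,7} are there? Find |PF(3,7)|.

Count = (7+1−3)·(7+1)^{3−1} = 5 · 64 = 320 (Konheim–Weiss)
E.g. (3,2,6) → sorted (2,3,6): b_i ≤ 4+i ∀i, a PF.

320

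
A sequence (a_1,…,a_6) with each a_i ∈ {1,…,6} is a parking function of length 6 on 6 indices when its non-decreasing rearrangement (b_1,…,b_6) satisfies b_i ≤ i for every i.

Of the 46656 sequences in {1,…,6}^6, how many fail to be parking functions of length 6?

29849

|PF(6,6)| = (6+1−6)·(6+1)^{6−1} = 1·16807 = 16807 [KW]
E.g. (4,3,6,4,3,4) → sorted (3,3,4,4,4,6): b_1=3>1, not a PF.
So 46656 − 16807 = 29849 fail.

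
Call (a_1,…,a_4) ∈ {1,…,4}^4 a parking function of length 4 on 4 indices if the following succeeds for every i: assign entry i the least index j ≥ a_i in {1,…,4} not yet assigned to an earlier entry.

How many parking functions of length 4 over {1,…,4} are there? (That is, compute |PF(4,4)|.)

#PF = (5−4)·5^(4−1) = 1·125 = 125 [KW]
One tuple (4,1,1,3) → sorted (1,1,3,4): b_i ≤ i ∀i, a PF.

125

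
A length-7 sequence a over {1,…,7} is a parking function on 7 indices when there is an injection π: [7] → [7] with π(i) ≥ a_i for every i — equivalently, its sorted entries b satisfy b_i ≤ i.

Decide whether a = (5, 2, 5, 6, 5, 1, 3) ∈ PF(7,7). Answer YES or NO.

Sorted: b = (1, 2, 3, 5, 5, 5, 6).
  b_1=1 ≤ 1
  b_2=2 ≤ 2
  b_3=3 ≤ 3
  b_4=5 > 4
  fails at i=4 ⇒ NO

NO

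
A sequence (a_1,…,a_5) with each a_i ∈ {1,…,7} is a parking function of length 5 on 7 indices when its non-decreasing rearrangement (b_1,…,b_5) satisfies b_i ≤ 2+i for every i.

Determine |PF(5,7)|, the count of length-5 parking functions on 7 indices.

12288

#PF = 3·8^4 = 3·4096 = 12288 [KW]
Check (6,6,2,3,4) → sorted (2,3,4,6,6): b_i ≤ 2+i ∀i, a PF.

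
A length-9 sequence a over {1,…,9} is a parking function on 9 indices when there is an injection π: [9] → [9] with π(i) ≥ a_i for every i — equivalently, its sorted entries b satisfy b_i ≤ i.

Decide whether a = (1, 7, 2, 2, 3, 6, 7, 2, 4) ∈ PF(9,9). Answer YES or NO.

YES

Rearranged: b = (1, 2, 2, 2, 3, 4, 6, 7, 7).
  b_1=1 ≤ 1
  b_2=2 ≤ 2
  b_3=2 ≤ 3
  b_4=2 ≤ 4
  b_5=3 ≤ 5
  b_6=4 ≤ 6
  b_7=6 ≤ 7
  b_8=7 ≤ 8
  b_9=7 ≤ 9
All bounds hold ⇒ YES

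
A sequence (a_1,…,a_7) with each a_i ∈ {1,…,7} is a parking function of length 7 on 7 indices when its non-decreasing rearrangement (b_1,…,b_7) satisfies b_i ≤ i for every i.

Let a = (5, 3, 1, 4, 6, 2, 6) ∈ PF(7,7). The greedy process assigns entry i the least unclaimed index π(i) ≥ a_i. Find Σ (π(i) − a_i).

1

Σπ(i) = 1+…+7 = 28; Σa = 5+3+1+4+6+2+6 = 27; disp = 28−27 = 1.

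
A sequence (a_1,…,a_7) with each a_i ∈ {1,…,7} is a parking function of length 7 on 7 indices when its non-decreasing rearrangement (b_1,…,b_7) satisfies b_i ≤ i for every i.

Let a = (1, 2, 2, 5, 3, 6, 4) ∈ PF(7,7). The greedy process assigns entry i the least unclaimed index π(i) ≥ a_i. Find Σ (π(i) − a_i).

5

Σπ = 7·8/2 = 28 (π permutes [7]); Σa = 1+2+2+5+3+6+4 = 23; disp = 28−23 = 5.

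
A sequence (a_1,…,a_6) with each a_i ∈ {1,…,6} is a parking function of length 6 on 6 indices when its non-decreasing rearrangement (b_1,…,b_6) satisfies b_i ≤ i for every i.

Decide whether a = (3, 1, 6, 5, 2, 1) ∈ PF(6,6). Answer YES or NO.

YES

Sorted: b = (1, 1, 2, 3, 5, 6).
  b_1=1 ≤ 1
  b_2=1 ≤ 2
  b_3=2 ≤ 3
  b_4=3 ≤ 4
  b_5=5 ≤ 5
  b_6=6 ≤ 6
All bounds hold ⇒ YES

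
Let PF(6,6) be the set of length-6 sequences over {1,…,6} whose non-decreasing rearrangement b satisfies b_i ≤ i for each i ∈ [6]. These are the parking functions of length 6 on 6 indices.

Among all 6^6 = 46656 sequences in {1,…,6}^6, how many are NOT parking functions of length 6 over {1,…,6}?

Count = (6−6+1)·(6+1)^(6−1) = 1×16807 = 16807
Check (4,3,6,3,3,3) → sorted (3,3,3,3,4,6): b_1=3>1, not a PF.
So 46656 − 16807 = 29849 fail.

29849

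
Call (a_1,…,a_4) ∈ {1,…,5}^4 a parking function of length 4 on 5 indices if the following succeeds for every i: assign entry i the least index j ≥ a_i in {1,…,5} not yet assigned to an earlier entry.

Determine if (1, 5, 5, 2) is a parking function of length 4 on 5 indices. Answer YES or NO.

NO

Order a: b = (1, 2, 5, 5).
  b_1=1 ≤ 2
  b_2=2 ≤ 3
  b_3=5 > 4
  fails at i=3 ⇒ NO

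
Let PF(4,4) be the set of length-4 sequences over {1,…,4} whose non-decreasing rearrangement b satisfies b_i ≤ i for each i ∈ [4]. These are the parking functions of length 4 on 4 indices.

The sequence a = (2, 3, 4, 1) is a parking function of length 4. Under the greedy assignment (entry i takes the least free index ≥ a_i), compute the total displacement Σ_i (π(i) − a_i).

Σπ = 10 ({1..4} each once); Σa = 2+3+4+1 = 10; disp = 10−10 = 0.

0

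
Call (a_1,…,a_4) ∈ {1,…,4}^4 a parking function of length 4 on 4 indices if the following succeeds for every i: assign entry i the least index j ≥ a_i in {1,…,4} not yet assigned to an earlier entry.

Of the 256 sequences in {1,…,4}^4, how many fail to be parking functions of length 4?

131

|PF| = 1·5^3 = 1·125 = 125 (Pollak)
E.g. (4,4,3,4) → sorted (3,4,4,4): b_1=3>1, not a PF.
So 256 − 125 = 131 fail.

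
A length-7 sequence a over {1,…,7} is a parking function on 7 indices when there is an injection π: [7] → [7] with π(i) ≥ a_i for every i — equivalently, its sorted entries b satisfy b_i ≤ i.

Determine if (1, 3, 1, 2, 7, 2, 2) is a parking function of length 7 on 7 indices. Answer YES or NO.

Rearranged: b = (1, 1, 2, 2, 2, 3, 7).
  b_1=1 ≤ 1
  b_2=1 ≤ 2
  b_3=2 ≤ 3
  b_4=2 ≤ 4
  b_5=2 ≤ 5
  b_6=3 ≤ 6
  b_7=7 ≤ 7
All bounds hold ⇒ YES

YES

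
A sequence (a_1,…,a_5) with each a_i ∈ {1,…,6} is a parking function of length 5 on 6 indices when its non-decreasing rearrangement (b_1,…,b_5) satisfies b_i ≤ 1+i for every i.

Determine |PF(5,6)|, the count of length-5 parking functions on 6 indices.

Count = (6+1−5)·(6+1)^{5−1} = 2 · 2401 = 4802 (Konheim–Weiss)
Check (5,4,1,1,5) → sorted (1,1,4,5,5): b_i ≤ 1+i ∀i, a PF.

4802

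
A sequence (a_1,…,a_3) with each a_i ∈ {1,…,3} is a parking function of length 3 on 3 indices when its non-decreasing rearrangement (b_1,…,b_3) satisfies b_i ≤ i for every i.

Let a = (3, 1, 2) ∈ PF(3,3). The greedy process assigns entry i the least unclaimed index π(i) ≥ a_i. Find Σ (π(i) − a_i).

0

Σπ = 3·4/2 = 6 (π permutes [3]); Σa = 3+1+2 = 6; disp = 6−6 = 0.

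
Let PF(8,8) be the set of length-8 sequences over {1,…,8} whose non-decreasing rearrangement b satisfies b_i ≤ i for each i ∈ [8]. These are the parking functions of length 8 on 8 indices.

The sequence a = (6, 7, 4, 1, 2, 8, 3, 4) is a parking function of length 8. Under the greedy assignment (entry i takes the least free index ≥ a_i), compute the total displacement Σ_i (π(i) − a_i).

Σπ = 8·9/2 = 36 (π permutes [8]); Σa = 6+7+4+1+2+8+3+4 = 35; disp = 36−35 = 1.

1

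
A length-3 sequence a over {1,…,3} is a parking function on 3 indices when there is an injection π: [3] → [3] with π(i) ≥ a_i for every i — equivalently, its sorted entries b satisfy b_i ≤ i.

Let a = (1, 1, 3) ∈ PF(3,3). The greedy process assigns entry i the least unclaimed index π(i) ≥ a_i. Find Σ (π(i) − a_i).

Σπ(i) = 1+…+3 = 6; Σa = 1+1+3 = 5; disp = 6−5 = 1.

1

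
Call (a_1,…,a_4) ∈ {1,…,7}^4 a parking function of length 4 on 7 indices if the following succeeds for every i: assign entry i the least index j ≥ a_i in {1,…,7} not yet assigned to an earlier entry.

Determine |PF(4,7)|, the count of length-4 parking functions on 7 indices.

#PF = (8−4)·8^(4−1) = 4×512 = 2048 [KW]
One tuple (1,4,4,4) → sorted (1,4,4,4): b_i ≤ 3+i ∀i, a PF.

2048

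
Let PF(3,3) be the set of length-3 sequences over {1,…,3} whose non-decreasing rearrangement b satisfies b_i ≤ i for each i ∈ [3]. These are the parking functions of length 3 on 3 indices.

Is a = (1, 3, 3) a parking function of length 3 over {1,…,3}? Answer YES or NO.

NO

Sorted: b = (1, 3, 3).
  b_1=1 ≤ 1
  b_2=3 > 2
  fails at i=2 ⇒ NO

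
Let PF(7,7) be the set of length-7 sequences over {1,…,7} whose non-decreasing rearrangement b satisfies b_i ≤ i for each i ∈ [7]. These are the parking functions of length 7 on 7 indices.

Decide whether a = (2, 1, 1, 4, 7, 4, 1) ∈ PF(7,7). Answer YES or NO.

Sorted: b = (1, 1, 1, 2, 4, 4, 7).
  b_1=1 ≤ 1
  b_2=1 ≤ 2
  b_3=1 ≤ 3
  b_4=2 ≤ 4
  b_5=4 ≤ 5
  b_6=4 ≤ 6
  b_7=7 ≤ 7
All bounds hold ⇒ YES

YES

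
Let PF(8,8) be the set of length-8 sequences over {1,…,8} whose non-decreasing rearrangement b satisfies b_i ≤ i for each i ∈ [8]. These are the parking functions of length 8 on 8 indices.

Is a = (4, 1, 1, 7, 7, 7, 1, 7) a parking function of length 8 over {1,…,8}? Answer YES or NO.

Rearranged: b = (1, 1, 1, 4, 7, 7, 7, 7).
  b_1=1 ≤ 1
  b_2=1 ≤ 2
  b_3=1 ≤ 3
  b_4=4 ≤ 4
  b_5=7 > 5
  fails at i=5 ⇒ NO

NO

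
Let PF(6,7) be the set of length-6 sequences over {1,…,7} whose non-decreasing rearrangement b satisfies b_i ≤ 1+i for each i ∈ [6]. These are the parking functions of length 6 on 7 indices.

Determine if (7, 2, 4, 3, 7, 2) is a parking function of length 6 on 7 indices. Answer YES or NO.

NO

Rearranged: b = (2, 2, 3, 4, 7, 7).
  b_1=2 ≤ 2
  b_2=2 ≤ 3
  b_3=3 ≤ 4
  b_4=4 ≤ 5
  b_5=7 > 6
  fails at i=5 ⇒ NO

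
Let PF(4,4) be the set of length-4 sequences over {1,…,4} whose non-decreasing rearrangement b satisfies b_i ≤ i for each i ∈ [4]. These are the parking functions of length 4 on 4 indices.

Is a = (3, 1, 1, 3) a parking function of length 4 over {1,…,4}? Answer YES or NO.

YES

Rearranged: b = (1, 1, 3, 3).
  b_1=1 ≤ 1
  b_2=1 ≤ 2
  b_3=3 ≤ 3
  b_4=3 ≤ 4
All bounds hold ⇒ YES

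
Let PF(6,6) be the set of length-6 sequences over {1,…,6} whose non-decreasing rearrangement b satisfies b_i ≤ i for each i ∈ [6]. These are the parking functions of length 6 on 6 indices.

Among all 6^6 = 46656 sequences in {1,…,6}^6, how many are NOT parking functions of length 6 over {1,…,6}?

Count = (6−6+1)·(6+1)^(6−1) = 1×16807 = 16807 (Pollak)
Example (6,6,1,4,5,5) → sorted (1,4,5,5,6,6): b_2=4>2, not a PF.
6^6 − 16807 = 46656 − 16807 = 29849

29849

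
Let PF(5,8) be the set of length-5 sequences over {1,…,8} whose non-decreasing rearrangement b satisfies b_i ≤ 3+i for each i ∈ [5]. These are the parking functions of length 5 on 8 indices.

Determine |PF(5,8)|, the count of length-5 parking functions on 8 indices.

|PF| = 4·9^4 = 4 · 6561 = 26244 (Konheim–Weiss)
Check (3,2,7,4,2) → sorted (2,2,3,4,7): b_i ≤ 3+i ∀i, a PF.

26244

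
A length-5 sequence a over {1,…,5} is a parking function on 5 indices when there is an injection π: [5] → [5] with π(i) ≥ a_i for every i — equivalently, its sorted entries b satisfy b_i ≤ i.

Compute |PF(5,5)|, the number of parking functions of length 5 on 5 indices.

1296

|PF| = (5−5+1)·(5+1)^(5−1) = 1·1296 = 1296 [KW]
One tuple (2,4,4,3,1) → sorted (1,2,3,4,4): b_i ≤ i ∀i, a PF.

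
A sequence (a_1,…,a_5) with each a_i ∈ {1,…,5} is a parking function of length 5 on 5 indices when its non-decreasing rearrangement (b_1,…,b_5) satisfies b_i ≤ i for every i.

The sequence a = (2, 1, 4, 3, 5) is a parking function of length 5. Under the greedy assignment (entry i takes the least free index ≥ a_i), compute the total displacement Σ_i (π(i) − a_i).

0

Σπ(i) = 1+…+5 = 15; Σa = 2+1+4+3+5 = 15; disp = 15−15 = 0.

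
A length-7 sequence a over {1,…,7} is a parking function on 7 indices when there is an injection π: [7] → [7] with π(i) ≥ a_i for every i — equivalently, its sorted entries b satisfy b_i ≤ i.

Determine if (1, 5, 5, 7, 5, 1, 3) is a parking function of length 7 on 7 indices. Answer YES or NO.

NO

Sorted: b = (1, 1, 3, 5, 5, 5, 7).
  b_1=1 ≤ 1
  b_2=1 ≤ 2
  b_3=3 ≤ 3
  b_4=5 > 4
  fails at i=4 ⇒ NO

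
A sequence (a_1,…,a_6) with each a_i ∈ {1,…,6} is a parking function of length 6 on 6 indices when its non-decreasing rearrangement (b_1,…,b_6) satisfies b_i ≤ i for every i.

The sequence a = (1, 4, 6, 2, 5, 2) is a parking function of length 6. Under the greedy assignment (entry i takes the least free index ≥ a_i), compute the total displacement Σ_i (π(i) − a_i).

1

Σπ = 21 ({1..6} each once); Σa = 1+4+6+2+5+2 = 20; disp = 21−20 = 1.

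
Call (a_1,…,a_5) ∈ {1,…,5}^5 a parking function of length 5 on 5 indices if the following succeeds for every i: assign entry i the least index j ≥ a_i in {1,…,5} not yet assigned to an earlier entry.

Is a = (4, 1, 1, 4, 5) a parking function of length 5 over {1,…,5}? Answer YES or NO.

Sorted: b = (1, 1, 4, 4, 5).
  b_1=1 ≤ 1
  b_2=1 ≤ 2
  b_3=4 > 3
  fails at i=3 ⇒ NO

NO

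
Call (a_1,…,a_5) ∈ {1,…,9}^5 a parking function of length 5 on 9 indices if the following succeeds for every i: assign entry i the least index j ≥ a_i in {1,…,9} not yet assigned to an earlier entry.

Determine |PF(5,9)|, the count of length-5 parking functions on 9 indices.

|PF(5,9)| = (9+1−5)·(9+1)^{5−1} = 5×10000 = 50000 (Konheim–Weiss)
E.g. (8,5,1,2,3) → sorted (1,2,3,5,8): b_i ≤ 4+i ∀i, a PF.

50000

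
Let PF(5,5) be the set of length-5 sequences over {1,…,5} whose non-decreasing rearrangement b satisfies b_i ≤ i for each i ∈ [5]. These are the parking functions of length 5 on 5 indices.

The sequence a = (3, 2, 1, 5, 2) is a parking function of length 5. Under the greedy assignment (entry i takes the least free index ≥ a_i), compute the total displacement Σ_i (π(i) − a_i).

Σπ(i) = 1+…+5 = 15; Σa = 3+2+1+5+2 = 13; disp = 15−13 = 2.

2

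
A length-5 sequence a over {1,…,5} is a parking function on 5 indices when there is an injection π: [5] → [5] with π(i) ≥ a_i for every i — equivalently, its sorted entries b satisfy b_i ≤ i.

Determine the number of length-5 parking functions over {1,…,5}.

1296

#PF = (6−5)·6^(5−1) = 1·1296 = 1296 (Konheim–Weiss)
Example (2,2,5,3,1) → sorted (1,2,2,3,5): b_i ≤ i ∀i, a PF.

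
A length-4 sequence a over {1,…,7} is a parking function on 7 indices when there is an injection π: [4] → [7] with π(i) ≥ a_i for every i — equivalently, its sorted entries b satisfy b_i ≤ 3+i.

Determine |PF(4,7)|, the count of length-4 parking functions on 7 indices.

2048

|PF(4,7)| = (7+1−4)·(7+1)^{4−1} = 4·512 = 2048 (Konheim–Weiss)
E.g. (6,5,2,5) → sorted (2,5,5,6): b_i ≤ 3+i ∀i, a PF.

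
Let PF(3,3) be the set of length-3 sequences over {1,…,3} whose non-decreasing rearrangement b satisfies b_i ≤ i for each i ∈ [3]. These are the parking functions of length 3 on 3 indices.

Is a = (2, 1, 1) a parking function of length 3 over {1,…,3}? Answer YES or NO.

Order a: b = (1, 1, 2).
  b_1=1 ≤ 1
  b_2=1 ≤ 2
  b_3=2 ≤ 3
All bounds hold ⇒ YES

YES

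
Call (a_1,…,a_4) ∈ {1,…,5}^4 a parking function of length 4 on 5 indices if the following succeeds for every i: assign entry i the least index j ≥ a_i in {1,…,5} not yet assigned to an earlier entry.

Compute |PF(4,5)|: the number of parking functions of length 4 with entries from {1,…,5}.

#PF = (5−4+1)·(5+1)^(4−1) = 2·216 = 432 (Pollak)
Example (5,3,2,2) → sorted (2,2,3,5): b_i ≤ 1+i ∀i, a PF.

432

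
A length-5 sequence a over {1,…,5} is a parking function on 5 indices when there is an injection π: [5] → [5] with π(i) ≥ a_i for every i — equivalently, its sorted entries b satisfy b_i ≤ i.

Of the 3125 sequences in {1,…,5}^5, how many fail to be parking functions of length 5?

|PF| = (6−5)·6^(5−1) = 1 · 1296 = 1296 [KW]
One tuple (3,3,4,4,3) → sorted (3,3,3,4,4): b_1=3>1, not a PF.
5^5 − 1296 = 3125 − 1296 = 1829

1829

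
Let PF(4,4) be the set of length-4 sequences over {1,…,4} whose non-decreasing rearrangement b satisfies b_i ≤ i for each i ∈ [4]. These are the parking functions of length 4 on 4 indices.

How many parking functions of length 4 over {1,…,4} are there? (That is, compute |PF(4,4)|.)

125

|PF| = (5−4)·5^(4−1) = 1 · 125 = 125 (Pollak)
Check (2,2,1,1) → sorted (1,1,2,2): b_i ≤ i ∀i, a PF.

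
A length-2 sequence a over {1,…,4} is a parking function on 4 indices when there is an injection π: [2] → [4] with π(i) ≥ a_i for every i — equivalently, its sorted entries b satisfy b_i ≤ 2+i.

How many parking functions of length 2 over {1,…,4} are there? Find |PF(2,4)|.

Count = (4+1−2)·(4+1)^{2−1} = 3×5 = 15 [KW]
Check (2,3) → sorted (2,3): b_i ≤ 2+i ∀i, a PF.

15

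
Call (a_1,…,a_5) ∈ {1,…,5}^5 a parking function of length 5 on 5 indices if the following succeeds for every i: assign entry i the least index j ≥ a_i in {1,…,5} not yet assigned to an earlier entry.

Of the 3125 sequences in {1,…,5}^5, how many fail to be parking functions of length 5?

|PF(5,5)| = 1·6^4 = 1·1296 = 1296 [KW]
Example (2,5,5,1,5) → sorted (1,2,5,5,5): b_3=5>3, not a PF.
5^5 − 1296 = 3125 − 1296 = 1829

1829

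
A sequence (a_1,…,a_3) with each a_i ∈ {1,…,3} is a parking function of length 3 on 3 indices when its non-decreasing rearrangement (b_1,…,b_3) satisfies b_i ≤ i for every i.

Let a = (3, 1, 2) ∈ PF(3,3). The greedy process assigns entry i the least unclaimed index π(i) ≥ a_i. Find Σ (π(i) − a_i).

0

Σπ = 3·4/2 = 6 (π permutes [3]); Σa = 3+1+2 = 6; disp = 6−6 = 0.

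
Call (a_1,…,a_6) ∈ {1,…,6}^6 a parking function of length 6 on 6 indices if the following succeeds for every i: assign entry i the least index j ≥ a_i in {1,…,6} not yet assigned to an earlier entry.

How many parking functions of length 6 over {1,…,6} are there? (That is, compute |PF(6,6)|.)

16807

|PF(6,6)| = (7−6)·7^(6−1) = 1 · 16807 = 16807
E.g. (1,5,4,2,6,1) → sorted (1,1,2,4,5,6): b_i ≤ i ∀i, a PF.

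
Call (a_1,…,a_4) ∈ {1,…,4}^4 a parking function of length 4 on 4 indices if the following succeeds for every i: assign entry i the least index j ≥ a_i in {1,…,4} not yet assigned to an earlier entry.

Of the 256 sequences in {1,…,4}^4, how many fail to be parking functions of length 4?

131

|PF(4,4)| = 1·5^3 = 1 · 125 = 125
Check (2,3,3,3) → sorted (2,3,3,3): b_1=2>1, not a PF.
4^4 − 125 = 256 − 125 = 131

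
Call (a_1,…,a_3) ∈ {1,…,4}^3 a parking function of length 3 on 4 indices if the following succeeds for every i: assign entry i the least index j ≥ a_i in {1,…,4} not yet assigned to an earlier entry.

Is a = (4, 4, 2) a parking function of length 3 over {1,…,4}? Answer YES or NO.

Rearranged: b = (2, 4, 4).
  b_1=2 ≤ 2
  b_2=4 > 3
  fails at i=2 ⇒ NO

NO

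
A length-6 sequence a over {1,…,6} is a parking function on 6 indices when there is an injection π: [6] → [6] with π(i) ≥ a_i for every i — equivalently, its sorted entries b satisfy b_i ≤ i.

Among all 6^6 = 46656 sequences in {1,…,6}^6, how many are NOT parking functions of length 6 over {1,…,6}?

|PF| = 1·7^5 = 1×16807 = 16807
Example (5,3,5,3,5,5) → sorted (3,3,5,5,5,5): b_1=3>1, not a PF.
6^6 − 16807 = 46656 − 16807 = 29849

29849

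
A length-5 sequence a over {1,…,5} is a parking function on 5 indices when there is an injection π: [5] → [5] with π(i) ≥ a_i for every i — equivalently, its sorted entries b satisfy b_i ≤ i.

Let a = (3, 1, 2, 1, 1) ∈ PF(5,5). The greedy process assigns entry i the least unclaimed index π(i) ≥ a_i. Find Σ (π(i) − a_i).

Σπ = 15 ({1..5} each once); Σa = 3+1+2+1+1 = 8; disp = 15−8 = 7.

7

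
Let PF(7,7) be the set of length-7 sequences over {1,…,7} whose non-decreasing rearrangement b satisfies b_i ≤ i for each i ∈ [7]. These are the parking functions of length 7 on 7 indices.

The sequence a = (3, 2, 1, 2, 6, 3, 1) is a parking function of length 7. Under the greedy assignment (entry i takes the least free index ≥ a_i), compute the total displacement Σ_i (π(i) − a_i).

Σπ = 7·8/2 = 28 (π permutes [7]); Σa = 3+2+1+2+6+3+1 = 18; disp = 28−18 = 10.

10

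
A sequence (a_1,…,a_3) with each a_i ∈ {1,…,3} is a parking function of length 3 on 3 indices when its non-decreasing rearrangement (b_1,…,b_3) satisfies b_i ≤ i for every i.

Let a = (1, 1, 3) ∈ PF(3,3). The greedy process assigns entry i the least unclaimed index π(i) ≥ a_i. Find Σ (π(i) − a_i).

1

Σπ = 6 ({1..3} each once); Σa = 1+1+3 = 5; disp = 6−5 = 1.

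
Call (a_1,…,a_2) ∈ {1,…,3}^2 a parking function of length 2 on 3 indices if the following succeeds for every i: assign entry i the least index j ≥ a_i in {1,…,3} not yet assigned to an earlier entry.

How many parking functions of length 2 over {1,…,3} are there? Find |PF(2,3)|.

8

#PF = (3−2+1)·(3+1)^(2−1) = 2·4 = 8 (Konheim–Weiss)
One tuple (1,2) → sorted (1,2): b_i ≤ 1+i ∀i, a PF.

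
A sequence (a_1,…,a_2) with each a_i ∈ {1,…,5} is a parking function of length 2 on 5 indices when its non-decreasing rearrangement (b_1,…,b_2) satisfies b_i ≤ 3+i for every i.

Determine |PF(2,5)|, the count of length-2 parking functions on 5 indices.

24

#PF = 4·6^1 = 4 · 6 = 24 (Pollak)
Example (5,1) → sorted (1,5): b_i ≤ 3+i ∀i, a PF.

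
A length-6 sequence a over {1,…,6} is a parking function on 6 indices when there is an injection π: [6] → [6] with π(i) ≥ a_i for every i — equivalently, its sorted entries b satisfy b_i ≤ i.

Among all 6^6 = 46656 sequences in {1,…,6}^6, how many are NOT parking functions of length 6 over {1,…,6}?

#PF = 1·7^5 = 1×16807 = 16807 (Konheim–Weiss)
Example (3,4,6,5,6,6) → sorted (3,4,5,6,6,6): b_1=3>1, not a PF.
So 46656 − 16807 = 29849 fail.

29849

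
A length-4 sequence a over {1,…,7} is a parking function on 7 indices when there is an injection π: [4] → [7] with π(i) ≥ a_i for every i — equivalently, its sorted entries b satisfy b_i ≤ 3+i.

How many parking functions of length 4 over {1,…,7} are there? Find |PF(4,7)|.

2048

|PF| = (7−4+1)·(7+1)^(4−1) = 4·512 = 2048
One tuple (4,4,3,1) → sorted (1,3,4,4): b_i ≤ 3+i ∀i, a PF.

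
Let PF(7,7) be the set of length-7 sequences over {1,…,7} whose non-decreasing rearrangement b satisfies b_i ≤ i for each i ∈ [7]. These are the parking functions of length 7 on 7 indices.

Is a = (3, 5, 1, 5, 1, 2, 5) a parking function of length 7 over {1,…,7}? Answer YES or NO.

Order a: b = (1, 1, 2, 3, 5, 5, 5).
  b_1=1 ≤ 1
  b_2=1 ≤ 2
  b_3=2 ≤ 3
  b_4=3 ≤ 4
  b_5=5 ≤ 5
  b_6=5 ≤ 6
  b_7=5 ≤ 7
All bounds hold ⇒ YES

YES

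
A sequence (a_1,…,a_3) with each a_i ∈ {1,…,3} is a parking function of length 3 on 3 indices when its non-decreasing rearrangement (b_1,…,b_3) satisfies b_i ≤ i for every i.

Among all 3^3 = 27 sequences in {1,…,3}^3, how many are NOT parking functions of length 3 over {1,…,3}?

#PF = 1·4^2 = 1×16 = 16 (Konheim–Weiss)
One tuple (2,3,3) → sorted (2,3,3): b_1=2>1, not a PF.
So 27 − 16 = 11 fail.

11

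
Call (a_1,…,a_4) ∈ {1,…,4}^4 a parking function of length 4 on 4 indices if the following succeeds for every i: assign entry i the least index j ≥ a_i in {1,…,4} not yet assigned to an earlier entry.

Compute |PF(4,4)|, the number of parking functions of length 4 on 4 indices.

125

|PF(4,4)| = (5−4)·5^(4−1) = 1×125 = 125
Check (2,1,2,4) → sorted (1,2,2,4): b_i ≤ i ∀i, a PF.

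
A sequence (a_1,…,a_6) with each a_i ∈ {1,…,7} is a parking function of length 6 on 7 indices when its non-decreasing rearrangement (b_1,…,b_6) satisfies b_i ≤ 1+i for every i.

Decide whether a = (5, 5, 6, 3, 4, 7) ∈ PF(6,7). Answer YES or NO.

Sorted: b = (3, 4, 5, 5, 6, 7).
  b_1=3 > 2
  fails at i=1 ⇒ NO

NO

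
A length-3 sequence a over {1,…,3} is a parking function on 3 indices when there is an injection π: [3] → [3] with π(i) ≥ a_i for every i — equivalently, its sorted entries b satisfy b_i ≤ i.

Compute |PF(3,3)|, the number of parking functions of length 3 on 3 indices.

|PF| = (4−3)·4^(3−1) = 1×16 = 16 [KW]
E.g. (1,1,3) → sorted (1,1,3): b_i ≤ i ∀i, a PF.

16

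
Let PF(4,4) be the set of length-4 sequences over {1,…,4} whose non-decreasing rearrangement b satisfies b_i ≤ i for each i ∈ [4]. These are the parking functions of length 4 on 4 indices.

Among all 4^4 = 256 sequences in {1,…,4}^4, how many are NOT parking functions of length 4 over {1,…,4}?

131

#PF = (4−4+1)·(4+1)^(4−1) = 1·125 = 125 (Konheim–Weiss)
E.g. (4,2,4,2) → sorted (2,2,4,4): b_1=2>1, not a PF.
So 256 − 125 = 131 fail.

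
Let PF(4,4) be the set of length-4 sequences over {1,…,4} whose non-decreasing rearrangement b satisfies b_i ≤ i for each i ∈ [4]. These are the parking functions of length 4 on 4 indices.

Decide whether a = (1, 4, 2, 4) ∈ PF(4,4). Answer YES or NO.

Order a: b = (1, 2, 4, 4).
  b_1=1 ≤ 1
  b_2=2 ≤ 2
  b_3=4 > 3
  fails at i=3 ⇒ NO

NO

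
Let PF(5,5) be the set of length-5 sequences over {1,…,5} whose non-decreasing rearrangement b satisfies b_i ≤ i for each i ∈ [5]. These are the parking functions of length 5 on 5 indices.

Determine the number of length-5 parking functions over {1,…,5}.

1296

|PF| = (6−5)·6^(5−1) = 1·1296 = 1296 [KW]
Check (1,4,3,1,2) → sorted (1,1,2,3,4): b_i ≤ i ∀i, a PF.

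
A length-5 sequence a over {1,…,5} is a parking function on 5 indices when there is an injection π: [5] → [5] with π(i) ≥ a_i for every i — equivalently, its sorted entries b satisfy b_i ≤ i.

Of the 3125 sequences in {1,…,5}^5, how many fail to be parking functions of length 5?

Count = (5−5+1)·(5+1)^(5−1) = 1×1296 = 1296 (Pollak)
E.g. (4,4,4,1,3) → sorted (1,3,4,4,4): b_2=3>2, not a PF.
5^5 − 1296 = 3125 − 1296 = 1829

1829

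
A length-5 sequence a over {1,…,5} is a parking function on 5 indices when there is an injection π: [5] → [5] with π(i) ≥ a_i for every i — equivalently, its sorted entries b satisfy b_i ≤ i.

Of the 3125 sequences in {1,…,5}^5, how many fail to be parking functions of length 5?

1829

|PF| = (5−5+1)·(5+1)^(5−1) = 1·1296 = 1296 (Pollak)
One tuple (5,5,3,5,2) → sorted (2,3,5,5,5): b_1=2>1, not a PF.
5^5 − 1296 = 3125 − 1296 = 1829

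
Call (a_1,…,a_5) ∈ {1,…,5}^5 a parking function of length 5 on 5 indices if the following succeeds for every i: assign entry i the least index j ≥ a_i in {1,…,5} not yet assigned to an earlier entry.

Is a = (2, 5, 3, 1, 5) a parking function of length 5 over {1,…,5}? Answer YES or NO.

NO

Sorted: b = (1, 2, 3, 5, 5).
  b_1=1 ≤ 1
  b_2=2 ≤ 2
  b_3=3 ≤ 3
  b_4=5 > 4
  fails at i=4 ⇒ NO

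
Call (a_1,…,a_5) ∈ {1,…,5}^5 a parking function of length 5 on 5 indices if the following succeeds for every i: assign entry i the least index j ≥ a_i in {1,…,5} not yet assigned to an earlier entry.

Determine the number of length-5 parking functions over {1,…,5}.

#PF = (5+1−5)·(5+1)^{5−1} = 1×1296 = 1296 (Pollak)
E.g. (1,4,4,2,3) → sorted (1,2,3,4,4): b_i ≤ i ∀i, a PF.

1296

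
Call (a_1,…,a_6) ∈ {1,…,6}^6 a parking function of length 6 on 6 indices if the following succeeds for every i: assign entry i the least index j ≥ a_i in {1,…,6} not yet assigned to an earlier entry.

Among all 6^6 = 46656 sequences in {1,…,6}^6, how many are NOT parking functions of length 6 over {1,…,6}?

|PF| = (7−6)·7^(6−1) = 1·16807 = 16807 [KW]
Check (6,3,2,3,3,4) → sorted (2,3,3,3,4,6): b_1=2>1, not a PF.
Total 46656; non-PF = 46656−16807 = 29849

29849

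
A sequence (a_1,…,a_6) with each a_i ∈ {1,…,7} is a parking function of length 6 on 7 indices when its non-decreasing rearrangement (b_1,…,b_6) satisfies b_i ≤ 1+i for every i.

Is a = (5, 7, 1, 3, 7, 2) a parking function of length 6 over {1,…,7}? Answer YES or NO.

NO

Order a: b = (1, 2, 3, 5, 7, 7).
  b_1=1 ≤ 2
  b_2=2 ≤ 3
  b_3=3 ≤ 4
  b_4=5 ≤ 5
  b_5=7 > 6
  fails at i=5 ⇒ NO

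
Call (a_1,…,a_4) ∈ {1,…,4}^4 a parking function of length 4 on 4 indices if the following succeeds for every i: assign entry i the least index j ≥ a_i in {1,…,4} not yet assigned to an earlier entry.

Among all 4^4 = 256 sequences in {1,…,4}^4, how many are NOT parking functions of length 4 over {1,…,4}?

|PF| = (5−4)·5^(4−1) = 1·125 = 125 (Konheim–Weiss)
E.g. (2,4,3,4) → sorted (2,3,4,4): b_1=2>1, not a PF.
Total 256; non-PF = 256−125 = 131

131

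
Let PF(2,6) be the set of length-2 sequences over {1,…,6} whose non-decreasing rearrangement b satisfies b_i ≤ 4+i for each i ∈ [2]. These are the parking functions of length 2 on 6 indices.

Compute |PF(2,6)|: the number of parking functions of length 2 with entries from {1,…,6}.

#PF = 5·7^1 = 5×7 = 35 [KW]
Check (1,4) → sorted (1,4): b_i ≤ 4+i ∀i, a PF.

35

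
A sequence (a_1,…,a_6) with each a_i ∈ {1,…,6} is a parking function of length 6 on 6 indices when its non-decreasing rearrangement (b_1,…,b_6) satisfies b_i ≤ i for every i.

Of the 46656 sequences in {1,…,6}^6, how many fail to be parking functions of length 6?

29849

|PF| = (6+1−6)·(6+1)^{6−1} = 1×16807 = 16807 [KW]
One tuple (5,6,5,3,1,3) → sorted (1,3,3,5,5,6): b_2=3>2, not a PF.
So 46656 − 16807 = 29849 fail.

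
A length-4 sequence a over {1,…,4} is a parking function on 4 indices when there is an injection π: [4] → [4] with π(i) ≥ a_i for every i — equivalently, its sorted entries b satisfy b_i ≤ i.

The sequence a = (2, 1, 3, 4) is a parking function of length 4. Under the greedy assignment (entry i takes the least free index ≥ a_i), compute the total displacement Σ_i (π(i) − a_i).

0

Σπ(i) = 1+…+4 = 10; Σa = 2+1+3+4 = 10; disp = 10−10 = 0.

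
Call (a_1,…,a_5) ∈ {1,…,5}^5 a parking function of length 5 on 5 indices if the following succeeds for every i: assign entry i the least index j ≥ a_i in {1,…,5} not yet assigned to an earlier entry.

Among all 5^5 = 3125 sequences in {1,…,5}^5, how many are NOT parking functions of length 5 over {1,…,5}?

1829

|PF| = 1·6^4 = 1 · 1296 = 1296 (Pollak)
One tuple (3,3,2,5,5) → sorted (2,3,3,5,5): b_1=2>1, not a PF.
So 3125 − 1296 = 1829 fail.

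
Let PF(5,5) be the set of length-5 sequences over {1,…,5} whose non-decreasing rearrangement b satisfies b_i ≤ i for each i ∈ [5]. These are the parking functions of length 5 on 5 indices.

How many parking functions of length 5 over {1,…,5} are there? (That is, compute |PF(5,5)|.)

1296

#PF = (5−5+1)·(5+1)^(5−1) = 1·1296 = 1296
Example (1,1,2,3,3) → sorted (1,1,2,3,3): b_i ≤ i ∀i, a PF.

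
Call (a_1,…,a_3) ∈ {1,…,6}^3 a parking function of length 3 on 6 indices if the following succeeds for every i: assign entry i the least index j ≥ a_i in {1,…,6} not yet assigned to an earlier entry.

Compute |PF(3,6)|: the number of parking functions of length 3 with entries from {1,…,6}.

196

#PF = (6−3+1)·(6+1)^(3−1) = 4×49 = 196
E.g. (6,5,1) → sorted (1,5,6): b_i ≤ 3+i ∀i, a PF.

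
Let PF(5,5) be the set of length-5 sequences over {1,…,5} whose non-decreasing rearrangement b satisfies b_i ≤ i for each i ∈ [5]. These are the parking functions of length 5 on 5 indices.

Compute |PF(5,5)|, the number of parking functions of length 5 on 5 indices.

1296

|PF(5,5)| = 1·6^4 = 1·1296 = 1296 [KW]
Check (1,3,3,1,2) → sorted (1,1,2,3,3): b_i ≤ i ∀i, a PF.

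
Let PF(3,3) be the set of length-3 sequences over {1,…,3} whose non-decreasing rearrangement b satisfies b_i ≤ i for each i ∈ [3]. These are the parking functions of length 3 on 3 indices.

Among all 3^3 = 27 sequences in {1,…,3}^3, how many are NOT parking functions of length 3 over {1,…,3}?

11

Count = 1·4^2 = 1×16 = 16 (Pollak)
One tuple (3,3,2) → sorted (2,3,3): b_1=2>1, not a PF.
3^3 − 16 = 27 − 16 = 11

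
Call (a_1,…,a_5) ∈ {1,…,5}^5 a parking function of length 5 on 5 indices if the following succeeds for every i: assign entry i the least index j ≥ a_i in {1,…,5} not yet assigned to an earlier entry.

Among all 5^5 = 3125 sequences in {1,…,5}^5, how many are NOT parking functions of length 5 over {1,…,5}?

1829

|PF(5,5)| = (5−5+1)·(5+1)^(5−1) = 1·1296 = 1296
E.g. (5,4,3,4,4) → sorted (3,4,4,4,5): b_1=3>1, not a PF.
5^5 − 1296 = 3125 − 1296 = 1829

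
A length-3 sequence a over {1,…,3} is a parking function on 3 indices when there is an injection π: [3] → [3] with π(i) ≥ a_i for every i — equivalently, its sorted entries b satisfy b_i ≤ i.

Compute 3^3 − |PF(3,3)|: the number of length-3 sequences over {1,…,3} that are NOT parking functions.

|PF| = (3−3+1)·(3+1)^(3−1) = 1·16 = 16 (Konheim–Weiss)
One tuple (3,2,2) → sorted (2,2,3): b_1=2>1, not a PF.
3^3 − 16 = 27 − 16 = 11

11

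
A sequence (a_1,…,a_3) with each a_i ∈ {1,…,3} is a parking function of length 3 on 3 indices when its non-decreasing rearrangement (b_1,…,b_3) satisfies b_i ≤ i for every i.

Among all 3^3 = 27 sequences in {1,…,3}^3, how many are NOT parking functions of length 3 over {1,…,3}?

11

#PF = 1·4^2 = 1×16 = 16
One tuple (3,3,2) → sorted (2,3,3): b_1=2>1, not a PF.
3^3 − 16 = 27 − 16 = 11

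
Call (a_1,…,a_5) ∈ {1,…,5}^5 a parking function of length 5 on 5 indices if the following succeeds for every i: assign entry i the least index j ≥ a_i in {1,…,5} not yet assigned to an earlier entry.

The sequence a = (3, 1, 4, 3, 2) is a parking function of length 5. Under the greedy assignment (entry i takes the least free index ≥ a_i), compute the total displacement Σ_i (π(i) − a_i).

2

Σπ = 5·6/2 = 15 (π permutes [5]); Σa = 3+1+4+3+2 = 13; disp = 15−13 = 2.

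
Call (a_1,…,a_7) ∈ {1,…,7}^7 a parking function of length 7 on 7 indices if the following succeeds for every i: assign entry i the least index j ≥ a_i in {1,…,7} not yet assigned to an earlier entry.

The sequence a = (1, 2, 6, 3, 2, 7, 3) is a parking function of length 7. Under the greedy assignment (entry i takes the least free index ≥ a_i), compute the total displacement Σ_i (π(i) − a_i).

4

Σπ(i) = 1+…+7 = 28; Σa = 1+2+6+3+2+7+3 = 24; disp = 28−24 = 4.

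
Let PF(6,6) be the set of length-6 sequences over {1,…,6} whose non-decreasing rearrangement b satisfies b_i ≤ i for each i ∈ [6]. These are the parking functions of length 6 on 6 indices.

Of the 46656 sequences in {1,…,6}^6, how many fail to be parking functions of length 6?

29849

#PF = (6−6+1)·(6+1)^(6−1) = 1·16807 = 16807 (Pollak)
Example (5,3,6,5,6,3) → sorted (3,3,5,5,6,6): b_1=3>1, not a PF.
So 46656 − 16807 = 29849 fail.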